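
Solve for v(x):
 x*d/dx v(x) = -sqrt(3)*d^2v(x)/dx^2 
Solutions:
 v(x) = C1 + C2*erf(sqrt(2)*3^(3/4)*x/6)


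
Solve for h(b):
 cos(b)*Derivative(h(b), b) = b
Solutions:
 h(b) = C1 + Integral(b/cos(b), b)


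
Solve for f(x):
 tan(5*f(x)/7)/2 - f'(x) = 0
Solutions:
 f(x) = -7*asin(C1*exp(5*x/14))/5 + 7*pi/5
 f(x) = 7*asin(C1*exp(5*x/14))/5


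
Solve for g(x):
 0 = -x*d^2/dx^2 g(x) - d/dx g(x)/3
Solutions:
 g(x) = C1 + C2*x^(2/3)


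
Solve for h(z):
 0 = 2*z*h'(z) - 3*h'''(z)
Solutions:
 h(z) = C1 + Integral(C2*airyai(2^(1/3)*3^(2/3)*z/3) + C3*airybi(2^(1/3)*3^(2/3)*z/3), z)


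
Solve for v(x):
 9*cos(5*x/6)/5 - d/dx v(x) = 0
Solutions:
 v(x) = C1 + 54*sin(5*x/6)/25


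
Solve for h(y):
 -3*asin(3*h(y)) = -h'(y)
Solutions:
 Integral(1/asin(3*_y), (_y, h(y))) = C1 + 3*y


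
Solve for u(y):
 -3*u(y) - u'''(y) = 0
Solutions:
 u(y) = C3*exp(-3^(1/3)*y) + (C1*sin(3^(5/6)*y/2) + C2*cos(3^(5/6)*y/2))*exp(3^(1/3)*y/2)


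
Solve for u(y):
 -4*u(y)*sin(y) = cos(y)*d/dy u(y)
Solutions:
 u(y) = C1*cos(y)^4


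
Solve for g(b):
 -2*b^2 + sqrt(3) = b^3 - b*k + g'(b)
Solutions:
 g(b) = C1 - b^4/4 - 2*b^3/3 + b^2*k/2 + sqrt(3)*b


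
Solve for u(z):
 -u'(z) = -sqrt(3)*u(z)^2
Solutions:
 u(z) = -1/(C1 + sqrt(3)*z)


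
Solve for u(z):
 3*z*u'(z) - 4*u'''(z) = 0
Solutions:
 u(z) = C1 + Integral(C2*airyai(6^(1/3)*z/2) + C3*airybi(6^(1/3)*z/2), z)


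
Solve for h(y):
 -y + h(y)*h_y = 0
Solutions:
 h(y) = -sqrt(C1 + y^2)
 h(y) = sqrt(C1 + y^2)


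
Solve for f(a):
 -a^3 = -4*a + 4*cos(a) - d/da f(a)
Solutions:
 f(a) = C1 + a^4/4 - 2*a^2 + 4*sin(a)


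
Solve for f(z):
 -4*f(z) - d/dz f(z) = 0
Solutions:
 f(z) = C1*exp(-4*z)


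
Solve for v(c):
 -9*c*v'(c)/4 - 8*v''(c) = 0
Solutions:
 v(c) = C1 + C2*erf(3*c/8)


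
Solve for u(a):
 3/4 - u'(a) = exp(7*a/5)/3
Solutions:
 u(a) = C1 + 3*a/4 - 5*exp(7*a/5)/21


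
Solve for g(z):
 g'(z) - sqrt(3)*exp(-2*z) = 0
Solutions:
 g(z) = C1 - sqrt(3)*exp(-2*z)/2


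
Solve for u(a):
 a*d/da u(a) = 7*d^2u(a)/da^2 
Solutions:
 u(a) = C1 + C2*erfi(sqrt(14)*a/14)


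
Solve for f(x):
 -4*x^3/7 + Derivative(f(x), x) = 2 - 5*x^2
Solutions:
 f(x) = C1 + x^4/7 - 5*x^3/3 + 2*x


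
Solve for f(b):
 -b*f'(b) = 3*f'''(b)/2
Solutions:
 f(b) = C1 + Integral(C2*airyai(-2^(1/3)*3^(2/3)*b/3) + C3*airybi(-2^(1/3)*3^(2/3)*b/3), b)


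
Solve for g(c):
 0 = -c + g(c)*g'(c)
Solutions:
 g(c) = -sqrt(C1 + c^2)
 g(c) = sqrt(C1 + c^2)


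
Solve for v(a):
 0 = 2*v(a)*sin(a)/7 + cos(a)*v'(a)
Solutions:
 v(a) = C1*cos(a)^(2/7)


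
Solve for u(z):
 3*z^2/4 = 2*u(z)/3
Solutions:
 u(z) = 9*z^2/8


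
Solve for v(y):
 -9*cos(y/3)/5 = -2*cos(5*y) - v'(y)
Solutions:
 v(y) = C1 + 27*sin(y/3)/5 - 2*sin(5*y)/5


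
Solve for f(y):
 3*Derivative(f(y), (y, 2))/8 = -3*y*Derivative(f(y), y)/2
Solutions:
 f(y) = C1 + C2*erf(sqrt(2)*y)


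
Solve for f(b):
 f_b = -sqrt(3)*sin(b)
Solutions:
 f(b) = C1 + sqrt(3)*cos(b)


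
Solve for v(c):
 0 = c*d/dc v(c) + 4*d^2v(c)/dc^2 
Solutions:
 v(c) = C1 + C2*erf(sqrt(2)*c/4)


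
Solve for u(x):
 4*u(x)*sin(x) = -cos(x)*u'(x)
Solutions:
 u(x) = C1*cos(x)^4


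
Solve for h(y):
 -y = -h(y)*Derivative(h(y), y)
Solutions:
 h(y) = -sqrt(C1 + y^2)
 h(y) = sqrt(C1 + y^2)


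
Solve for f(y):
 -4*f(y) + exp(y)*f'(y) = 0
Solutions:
 f(y) = C1*exp(-4*exp(-y))


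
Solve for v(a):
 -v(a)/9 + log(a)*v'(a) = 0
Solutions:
 v(a) = C1*exp(li(a)/9)


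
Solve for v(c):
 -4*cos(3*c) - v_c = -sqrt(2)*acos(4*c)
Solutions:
 v(c) = C1 + sqrt(2)*(c*acos(4*c) - sqrt(1 - 16*c^2)/4) - 4*sin(3*c)/3


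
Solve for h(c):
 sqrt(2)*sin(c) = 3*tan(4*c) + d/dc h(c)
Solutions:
 h(c) = C1 + 3*log(cos(4*c))/4 - sqrt(2)*cos(c)


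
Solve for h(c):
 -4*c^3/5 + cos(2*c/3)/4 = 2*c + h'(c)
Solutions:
 h(c) = C1 - c^4/5 - c^2 + 3*sin(2*c/3)/8


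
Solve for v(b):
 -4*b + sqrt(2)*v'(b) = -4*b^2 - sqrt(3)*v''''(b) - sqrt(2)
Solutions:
 v(b) = C1 + C4*exp(-2^(1/6)*3^(5/6)*b/3) - 2*sqrt(2)*b^3/3 + sqrt(2)*b^2 - b + (C2*sin(2^(1/6)*3^(1/3)*b/2) + C3*cos(2^(1/6)*3^(1/3)*b/2))*exp(2^(1/6)*3^(5/6)*b/6)


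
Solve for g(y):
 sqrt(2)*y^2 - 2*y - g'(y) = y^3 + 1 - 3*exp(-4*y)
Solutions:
 g(y) = C1 - y^4/4 + sqrt(2)*y^3/3 - y^2 - y - 3*exp(-4*y)/4


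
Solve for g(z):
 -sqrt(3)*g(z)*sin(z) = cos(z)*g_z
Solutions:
 g(z) = C1*cos(z)^(sqrt(3))


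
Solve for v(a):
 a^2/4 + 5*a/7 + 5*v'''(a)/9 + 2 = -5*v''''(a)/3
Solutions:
 v(a) = C1 + C2*a + C3*a^2 + C4*exp(-a/3) - 3*a^5/400 + 33*a^4/560 - 183*a^3/140


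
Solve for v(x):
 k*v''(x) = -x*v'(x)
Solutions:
 v(x) = C1 + C2*sqrt(k)*erf(sqrt(2)*x*sqrt(1/k)/2)


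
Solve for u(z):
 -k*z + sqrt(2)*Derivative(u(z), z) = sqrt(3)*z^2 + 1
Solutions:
 u(z) = C1 + sqrt(2)*k*z^2/4 + sqrt(6)*z^3/6 + sqrt(2)*z/2


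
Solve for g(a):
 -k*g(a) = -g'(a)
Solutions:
 g(a) = C1*exp(a*k)


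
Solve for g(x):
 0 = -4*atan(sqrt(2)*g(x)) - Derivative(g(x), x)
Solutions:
 Integral(1/atan(sqrt(2)*_y), (_y, g(x))) = C1 - 4*x


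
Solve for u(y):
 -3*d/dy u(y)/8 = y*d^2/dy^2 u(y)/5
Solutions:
 u(y) = C1 + C2/y^(7/8)


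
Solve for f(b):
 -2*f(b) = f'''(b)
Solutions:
 f(b) = C3*exp(-2^(1/3)*b) + (C1*sin(2^(1/3)*sqrt(3)*b/2) + C2*cos(2^(1/3)*sqrt(3)*b/2))*exp(2^(1/3)*b/2)


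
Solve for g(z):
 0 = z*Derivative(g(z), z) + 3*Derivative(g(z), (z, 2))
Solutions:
 g(z) = C1 + C2*erf(sqrt(6)*z/6)


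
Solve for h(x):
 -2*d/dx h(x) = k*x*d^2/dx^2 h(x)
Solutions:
 h(x) = C1 + x^(((re(k) - 2)*re(k) + im(k)^2)/(re(k)^2 + im(k)^2))*(C2*sin(2*log(x)*Abs(im(k))/(re(k)^2 + im(k)^2)) + C3*cos(2*log(x)*im(k)/(re(k)^2 + im(k)^2)))


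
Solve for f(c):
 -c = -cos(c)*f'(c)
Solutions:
 f(c) = C1 + Integral(c/cos(c), c)


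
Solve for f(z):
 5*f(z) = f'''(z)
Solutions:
 f(z) = C3*exp(5^(1/3)*z) + (C1*sin(sqrt(3)*5^(1/3)*z/2) + C2*cos(sqrt(3)*5^(1/3)*z/2))*exp(-5^(1/3)*z/2)


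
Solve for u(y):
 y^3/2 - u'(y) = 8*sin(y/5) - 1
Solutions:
 u(y) = C1 + y^4/8 + y + 40*cos(y/5)


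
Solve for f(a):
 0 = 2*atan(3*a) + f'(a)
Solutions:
 f(a) = C1 - 2*a*atan(3*a) + log(9*a^2 + 1)/3


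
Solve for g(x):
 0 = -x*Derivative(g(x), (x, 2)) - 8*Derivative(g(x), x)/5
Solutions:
 g(x) = C1 + C2/x^(3/5)


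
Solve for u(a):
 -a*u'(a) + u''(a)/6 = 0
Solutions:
 u(a) = C1 + C2*erfi(sqrt(3)*a)


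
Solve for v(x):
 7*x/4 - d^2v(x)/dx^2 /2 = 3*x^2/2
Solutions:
 v(x) = C1 + C2*x - x^4/4 + 7*x^3/12


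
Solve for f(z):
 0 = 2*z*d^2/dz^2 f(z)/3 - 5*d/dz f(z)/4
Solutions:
 f(z) = C1 + C2*z^(23/8)


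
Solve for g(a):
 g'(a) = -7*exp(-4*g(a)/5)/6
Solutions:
 g(a) = 5*log(-I*(C1 - 14*a/15)^(1/4))
 g(a) = 5*log(I*(C1 - 14*a/15)^(1/4))
 g(a) = 5*log(-(C1 - 14*a/15)^(1/4))
 g(a) = 5*log(C1 - 14*a/15)/4


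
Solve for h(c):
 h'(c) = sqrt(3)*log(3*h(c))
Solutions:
 -sqrt(3)*Integral(1/(log(_y) + log(3)), (_y, h(c)))/3 = C1 - c


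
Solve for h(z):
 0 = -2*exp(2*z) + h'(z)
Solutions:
 h(z) = C1 + exp(2*z)


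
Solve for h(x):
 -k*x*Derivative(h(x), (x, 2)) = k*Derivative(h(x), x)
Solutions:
 h(x) = C1 + C2*log(x)


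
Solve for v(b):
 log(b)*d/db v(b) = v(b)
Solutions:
 v(b) = C1*exp(li(b))


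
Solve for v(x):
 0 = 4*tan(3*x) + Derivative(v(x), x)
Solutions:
 v(x) = C1 + 4*log(cos(3*x))/3


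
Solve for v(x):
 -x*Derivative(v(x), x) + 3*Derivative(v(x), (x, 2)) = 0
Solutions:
 v(x) = C1 + C2*erfi(sqrt(6)*x/6)


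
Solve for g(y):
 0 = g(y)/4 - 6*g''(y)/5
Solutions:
 g(y) = C1*exp(-sqrt(30)*y/12) + C2*exp(sqrt(30)*y/12)


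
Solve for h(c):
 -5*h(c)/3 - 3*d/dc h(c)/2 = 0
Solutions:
 h(c) = C1*exp(-10*c/9)


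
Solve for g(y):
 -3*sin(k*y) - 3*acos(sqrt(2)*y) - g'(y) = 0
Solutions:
 g(y) = C1 - 3*y*acos(sqrt(2)*y) + 3*sqrt(2)*sqrt(1 - 2*y^2)/2 - 3*Piecewise((-cos(k*y)/k, Ne(k, 0)), (0, True))


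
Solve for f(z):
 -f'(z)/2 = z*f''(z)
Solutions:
 f(z) = C1 + C2*sqrt(z)


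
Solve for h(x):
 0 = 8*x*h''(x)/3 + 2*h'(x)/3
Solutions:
 h(x) = C1 + C2*x^(3/4)


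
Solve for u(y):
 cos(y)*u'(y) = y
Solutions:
 u(y) = C1 + Integral(y/cos(y), y)


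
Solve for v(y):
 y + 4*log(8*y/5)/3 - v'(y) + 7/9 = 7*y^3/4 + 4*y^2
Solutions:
 v(y) = C1 - 7*y^4/16 - 4*y^3/3 + y^2/2 + 4*y*log(y)/3 - 4*y*log(5)/3 - 5*y/9 + 4*y*log(2)


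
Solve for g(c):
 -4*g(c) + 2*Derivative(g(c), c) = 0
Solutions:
 g(c) = C1*exp(2*c)


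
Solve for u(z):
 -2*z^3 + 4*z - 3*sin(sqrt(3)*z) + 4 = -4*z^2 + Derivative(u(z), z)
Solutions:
 u(z) = C1 - z^4/2 + 4*z^3/3 + 2*z^2 + 4*z + sqrt(3)*cos(sqrt(3)*z)


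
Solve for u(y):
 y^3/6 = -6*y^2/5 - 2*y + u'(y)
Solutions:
 u(y) = C1 + y^4/24 + 2*y^3/5 + y^2


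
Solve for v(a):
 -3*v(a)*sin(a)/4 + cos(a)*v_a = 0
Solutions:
 v(a) = C1/cos(a)^(3/4)


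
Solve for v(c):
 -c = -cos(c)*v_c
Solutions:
 v(c) = C1 + Integral(c/cos(c), c)


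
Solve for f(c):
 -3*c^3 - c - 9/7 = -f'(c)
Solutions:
 f(c) = C1 + 3*c^4/4 + c^2/2 + 9*c/7


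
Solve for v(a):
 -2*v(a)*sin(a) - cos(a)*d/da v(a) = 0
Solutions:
 v(a) = C1*cos(a)^2


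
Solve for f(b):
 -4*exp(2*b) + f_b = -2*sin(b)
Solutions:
 f(b) = C1 + 2*exp(2*b) + 2*cos(b)


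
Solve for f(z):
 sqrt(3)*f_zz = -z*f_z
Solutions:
 f(z) = C1 + C2*erf(sqrt(2)*3^(3/4)*z/6)


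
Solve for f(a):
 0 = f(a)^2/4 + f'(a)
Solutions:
 f(a) = 4/(C1 + a)


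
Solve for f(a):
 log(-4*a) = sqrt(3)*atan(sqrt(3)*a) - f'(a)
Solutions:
 f(a) = C1 - a*log(-a) - 2*a*log(2) + a + sqrt(3)*(a*atan(sqrt(3)*a) - sqrt(3)*log(3*a^2 + 1)/6)


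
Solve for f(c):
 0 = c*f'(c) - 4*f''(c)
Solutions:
 f(c) = C1 + C2*erfi(sqrt(2)*c/4)


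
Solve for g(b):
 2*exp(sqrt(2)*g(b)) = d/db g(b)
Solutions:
 g(b) = sqrt(2)*(2*log(-1/(C1 + 2*b)) - log(2))/4


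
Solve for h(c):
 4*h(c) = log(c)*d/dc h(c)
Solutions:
 h(c) = C1*exp(4*li(c))


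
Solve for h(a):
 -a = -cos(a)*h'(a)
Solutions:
 h(a) = C1 + Integral(a/cos(a), a)


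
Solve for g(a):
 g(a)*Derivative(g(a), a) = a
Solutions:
 g(a) = -sqrt(C1 + a^2)
 g(a) = sqrt(C1 + a^2)


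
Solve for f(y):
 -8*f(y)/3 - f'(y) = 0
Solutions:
 f(y) = C1*exp(-8*y/3)


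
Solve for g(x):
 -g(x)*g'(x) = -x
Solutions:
 g(x) = -sqrt(C1 + x^2)
 g(x) = sqrt(C1 + x^2)


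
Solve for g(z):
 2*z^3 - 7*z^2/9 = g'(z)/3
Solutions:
 g(z) = C1 + 3*z^4/2 - 7*z^3/9


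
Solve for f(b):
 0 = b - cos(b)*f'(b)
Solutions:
 f(b) = C1 + Integral(b/cos(b), b)


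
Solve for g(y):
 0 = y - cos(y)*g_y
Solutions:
 g(y) = C1 + Integral(y/cos(y), y)


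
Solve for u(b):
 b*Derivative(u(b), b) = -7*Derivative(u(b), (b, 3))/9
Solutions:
 u(b) = C1 + Integral(C2*airyai(-21^(2/3)*b/7) + C3*airybi(-21^(2/3)*b/7), b)


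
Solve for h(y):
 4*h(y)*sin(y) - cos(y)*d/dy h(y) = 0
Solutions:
 h(y) = C1/cos(y)^4


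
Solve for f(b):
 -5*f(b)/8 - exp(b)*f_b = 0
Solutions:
 f(b) = C1*exp(5*exp(-b)/8)


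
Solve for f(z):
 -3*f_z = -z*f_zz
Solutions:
 f(z) = C1 + C2*z^4


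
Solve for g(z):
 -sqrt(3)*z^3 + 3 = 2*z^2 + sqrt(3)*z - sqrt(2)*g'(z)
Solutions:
 g(z) = C1 + sqrt(6)*z^4/8 + sqrt(2)*z^3/3 + sqrt(6)*z^2/4 - 3*sqrt(2)*z/2


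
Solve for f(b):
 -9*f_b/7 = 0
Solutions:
 f(b) = C1


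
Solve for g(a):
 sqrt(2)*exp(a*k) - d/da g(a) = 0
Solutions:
 g(a) = C1 + sqrt(2)*exp(a*k)/k


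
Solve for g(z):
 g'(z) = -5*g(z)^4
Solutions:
 g(z) = (-3^(2/3) - 3*3^(1/6)*I)*(1/(C1 + 5*z))^(1/3)/6
 g(z) = (-3^(2/3) + 3*3^(1/6)*I)*(1/(C1 + 5*z))^(1/3)/6
 g(z) = (1/(C1 + 15*z))^(1/3)


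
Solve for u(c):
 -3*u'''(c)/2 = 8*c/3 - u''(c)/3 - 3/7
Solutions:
 u(c) = C1 + C2*c + C3*exp(2*c/9) + 4*c^3/3 + 243*c^2/14


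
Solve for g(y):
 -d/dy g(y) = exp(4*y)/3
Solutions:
 g(y) = C1 - exp(4*y)/12


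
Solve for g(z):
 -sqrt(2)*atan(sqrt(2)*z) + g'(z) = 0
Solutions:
 g(z) = C1 + sqrt(2)*(z*atan(sqrt(2)*z) - sqrt(2)*log(2*z^2 + 1)/4)


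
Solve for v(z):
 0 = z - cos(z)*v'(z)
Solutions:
 v(z) = C1 + Integral(z/cos(z), z)


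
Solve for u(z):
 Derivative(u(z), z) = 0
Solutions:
 u(z) = C1


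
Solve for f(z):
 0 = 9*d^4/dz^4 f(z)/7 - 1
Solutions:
 f(z) = C1 + C2*z + C3*z^2 + C4*z^3 + 7*z^4/216


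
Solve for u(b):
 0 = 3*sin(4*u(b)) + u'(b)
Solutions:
 u(b) = -acos((-C1 - exp(24*b))/(C1 - exp(24*b)))/4 + pi/2
 u(b) = acos((-C1 - exp(24*b))/(C1 - exp(24*b)))/4


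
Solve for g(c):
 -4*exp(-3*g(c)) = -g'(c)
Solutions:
 g(c) = log(C1 + 12*c)/3
 g(c) = log((-3^(1/3) - 3^(5/6)*I)*(C1 + 4*c)^(1/3)/2)
 g(c) = log((-3^(1/3) + 3^(5/6)*I)*(C1 + 4*c)^(1/3)/2)


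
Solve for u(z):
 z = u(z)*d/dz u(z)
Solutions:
 u(z) = -sqrt(C1 + z^2)
 u(z) = sqrt(C1 + z^2)


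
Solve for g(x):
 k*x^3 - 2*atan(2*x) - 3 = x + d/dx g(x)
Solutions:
 g(x) = C1 + k*x^4/4 - x^2/2 - 2*x*atan(2*x) - 3*x + log(4*x^2 + 1)/2


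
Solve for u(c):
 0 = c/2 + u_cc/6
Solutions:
 u(c) = C1 + C2*c - c^3/2


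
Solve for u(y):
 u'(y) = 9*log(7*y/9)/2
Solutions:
 u(y) = C1 + 9*y*log(y)/2 - 9*y*log(3) - 9*y/2 + 9*y*log(7)/2


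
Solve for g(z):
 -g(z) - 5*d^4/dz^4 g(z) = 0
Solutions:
 g(z) = (C1*sin(sqrt(2)*5^(3/4)*z/10) + C2*cos(sqrt(2)*5^(3/4)*z/10))*exp(-sqrt(2)*5^(3/4)*z/10) + (C3*sin(sqrt(2)*5^(3/4)*z/10) + C4*cos(sqrt(2)*5^(3/4)*z/10))*exp(sqrt(2)*5^(3/4)*z/10)


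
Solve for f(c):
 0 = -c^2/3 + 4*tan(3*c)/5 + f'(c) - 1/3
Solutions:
 f(c) = C1 + c^3/9 + c/3 + 4*log(cos(3*c))/15


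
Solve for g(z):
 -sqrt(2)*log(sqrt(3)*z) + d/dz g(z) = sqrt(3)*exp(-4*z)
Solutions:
 g(z) = C1 + sqrt(2)*z*log(z) + sqrt(2)*z*(-1 + log(3)/2) - sqrt(3)*exp(-4*z)/4


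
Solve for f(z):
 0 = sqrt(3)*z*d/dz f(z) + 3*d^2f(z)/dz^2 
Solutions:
 f(z) = C1 + C2*erf(sqrt(2)*3^(3/4)*z/6)


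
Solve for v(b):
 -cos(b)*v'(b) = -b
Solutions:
 v(b) = C1 + Integral(b/cos(b), b)


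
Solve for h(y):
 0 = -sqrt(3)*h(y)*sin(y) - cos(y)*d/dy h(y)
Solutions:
 h(y) = C1*cos(y)^(sqrt(3))


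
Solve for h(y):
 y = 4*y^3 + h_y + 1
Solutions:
 h(y) = C1 - y^4 + y^2/2 - y


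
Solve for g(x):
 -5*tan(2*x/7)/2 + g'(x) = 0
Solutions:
 g(x) = C1 - 35*log(cos(2*x/7))/4


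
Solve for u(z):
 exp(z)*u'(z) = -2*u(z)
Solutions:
 u(z) = C1*exp(2*exp(-z))


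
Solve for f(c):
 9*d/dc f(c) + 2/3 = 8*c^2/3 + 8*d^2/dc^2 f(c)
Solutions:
 f(c) = C1 + C2*exp(9*c/8) + 8*c^3/81 + 64*c^2/243 + 862*c/2187


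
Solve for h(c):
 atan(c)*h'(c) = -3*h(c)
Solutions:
 h(c) = C1*exp(-3*Integral(1/atan(c), c))


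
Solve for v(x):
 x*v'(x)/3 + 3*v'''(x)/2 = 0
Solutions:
 v(x) = C1 + Integral(C2*airyai(-6^(1/3)*x/3) + C3*airybi(-6^(1/3)*x/3), x)


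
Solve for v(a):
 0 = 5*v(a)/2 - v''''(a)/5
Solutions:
 v(a) = C1*exp(-2^(3/4)*sqrt(5)*a/2) + C2*exp(2^(3/4)*sqrt(5)*a/2) + C3*sin(2^(3/4)*sqrt(5)*a/2) + C4*cos(2^(3/4)*sqrt(5)*a/2)


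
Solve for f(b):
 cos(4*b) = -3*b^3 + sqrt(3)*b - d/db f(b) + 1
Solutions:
 f(b) = C1 - 3*b^4/4 + sqrt(3)*b^2/2 + b - sin(4*b)/4


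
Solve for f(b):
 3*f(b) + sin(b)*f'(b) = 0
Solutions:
 f(b) = C1*(cos(b) + 1)^(3/2)/(cos(b) - 1)^(3/2)


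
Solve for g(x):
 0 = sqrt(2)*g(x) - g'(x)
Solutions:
 g(x) = C1*exp(sqrt(2)*x)


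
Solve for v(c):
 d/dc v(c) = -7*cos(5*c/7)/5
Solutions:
 v(c) = C1 - 49*sin(5*c/7)/25


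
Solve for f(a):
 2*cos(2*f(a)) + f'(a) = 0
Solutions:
 f(a) = -asin((C1 + exp(8*a))/(C1 - exp(8*a)))/2 + pi/2
 f(a) = asin((C1 + exp(8*a))/(C1 - exp(8*a)))/2


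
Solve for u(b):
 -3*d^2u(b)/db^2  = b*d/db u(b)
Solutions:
 u(b) = C1 + C2*erf(sqrt(6)*b/6)


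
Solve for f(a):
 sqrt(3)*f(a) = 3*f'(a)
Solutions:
 f(a) = C1*exp(sqrt(3)*a/3)


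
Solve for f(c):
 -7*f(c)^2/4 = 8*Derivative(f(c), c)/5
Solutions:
 f(c) = 32/(C1 + 35*c)


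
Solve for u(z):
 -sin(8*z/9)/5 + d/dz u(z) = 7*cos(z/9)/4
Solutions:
 u(z) = C1 + 63*sin(z/9)/4 - 9*cos(8*z/9)/40


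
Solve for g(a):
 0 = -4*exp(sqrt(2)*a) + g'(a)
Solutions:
 g(a) = C1 + 2*sqrt(2)*exp(sqrt(2)*a)


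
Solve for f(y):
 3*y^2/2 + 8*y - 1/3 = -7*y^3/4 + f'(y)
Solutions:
 f(y) = C1 + 7*y^4/16 + y^3/2 + 4*y^2 - y/3


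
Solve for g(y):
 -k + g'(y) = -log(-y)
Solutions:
 g(y) = C1 + y*(k + 1) - y*log(-y)


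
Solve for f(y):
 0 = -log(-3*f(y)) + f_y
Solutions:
 -Integral(1/(log(-_y) + log(3)), (_y, f(y))) = C1 - y


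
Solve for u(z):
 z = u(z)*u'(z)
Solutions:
 u(z) = -sqrt(C1 + z^2)
 u(z) = sqrt(C1 + z^2)


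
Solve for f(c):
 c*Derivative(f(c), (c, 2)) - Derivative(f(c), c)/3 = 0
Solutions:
 f(c) = C1 + C2*c^(4/3)


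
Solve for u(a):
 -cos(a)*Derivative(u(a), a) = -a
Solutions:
 u(a) = C1 + Integral(a/cos(a), a)


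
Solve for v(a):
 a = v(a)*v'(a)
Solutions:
 v(a) = -sqrt(C1 + a^2)
 v(a) = sqrt(C1 + a^2)


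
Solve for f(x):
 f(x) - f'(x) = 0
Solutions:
 f(x) = C1*exp(x)


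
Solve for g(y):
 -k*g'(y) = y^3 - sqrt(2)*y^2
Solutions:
 g(y) = C1 - y^4/(4*k) + sqrt(2)*y^3/(3*k)


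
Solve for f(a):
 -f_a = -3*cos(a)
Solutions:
 f(a) = C1 + 3*sin(a)


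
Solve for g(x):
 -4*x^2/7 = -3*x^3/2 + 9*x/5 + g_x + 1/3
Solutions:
 g(x) = C1 + 3*x^4/8 - 4*x^3/21 - 9*x^2/10 - x/3


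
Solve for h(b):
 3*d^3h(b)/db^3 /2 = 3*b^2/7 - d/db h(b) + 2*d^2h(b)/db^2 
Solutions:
 h(b) = C1 + b^3/7 + 6*b^2/7 + 15*b/7 + (C2*sin(sqrt(2)*b/3) + C3*cos(sqrt(2)*b/3))*exp(2*b/3)


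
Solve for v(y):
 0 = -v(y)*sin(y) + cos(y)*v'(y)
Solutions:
 v(y) = C1/cos(y)


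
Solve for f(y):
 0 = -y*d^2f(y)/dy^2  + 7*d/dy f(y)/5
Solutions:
 f(y) = C1 + C2*y^(12/5)


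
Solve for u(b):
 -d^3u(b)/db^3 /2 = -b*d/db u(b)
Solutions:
 u(b) = C1 + Integral(C2*airyai(2^(1/3)*b) + C3*airybi(2^(1/3)*b), b)


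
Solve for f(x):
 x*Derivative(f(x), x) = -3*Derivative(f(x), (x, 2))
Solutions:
 f(x) = C1 + C2*erf(sqrt(6)*x/6)


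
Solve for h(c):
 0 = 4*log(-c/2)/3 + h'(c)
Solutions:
 h(c) = C1 - 4*c*log(-c)/3 + 4*c*(log(2) + 1)/3


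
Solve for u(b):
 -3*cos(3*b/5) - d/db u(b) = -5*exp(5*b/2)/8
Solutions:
 u(b) = C1 + exp(5*b/2)/4 - 5*sin(3*b/5)


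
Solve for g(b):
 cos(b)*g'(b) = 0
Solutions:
 g(b) = C1


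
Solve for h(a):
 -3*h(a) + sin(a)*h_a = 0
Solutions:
 h(a) = C1*(cos(a) - 1)^(3/2)/(cos(a) + 1)^(3/2)


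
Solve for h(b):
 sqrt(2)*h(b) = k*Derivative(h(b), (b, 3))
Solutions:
 h(b) = C1*exp(2^(1/6)*b*(1/k)^(1/3)) + C2*exp(2^(1/6)*b*(-1 + sqrt(3)*I)*(1/k)^(1/3)/2) + C3*exp(-2^(1/6)*b*(1 + sqrt(3)*I)*(1/k)^(1/3)/2)


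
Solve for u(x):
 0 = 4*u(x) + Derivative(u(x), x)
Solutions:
 u(x) = C1*exp(-4*x)


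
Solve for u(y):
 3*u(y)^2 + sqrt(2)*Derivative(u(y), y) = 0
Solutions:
 u(y) = 2/(C1 + 3*sqrt(2)*y)


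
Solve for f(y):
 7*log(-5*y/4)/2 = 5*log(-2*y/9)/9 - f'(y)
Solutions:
 f(y) = C1 - 53*y*log(-y)/18 + y*(-63*log(5) - 20*log(3) + 53 + 136*log(2))/18


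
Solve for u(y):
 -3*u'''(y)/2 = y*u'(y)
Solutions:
 u(y) = C1 + Integral(C2*airyai(-2^(1/3)*3^(2/3)*y/3) + C3*airybi(-2^(1/3)*3^(2/3)*y/3), y)


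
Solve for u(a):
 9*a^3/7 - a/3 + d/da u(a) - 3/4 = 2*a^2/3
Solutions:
 u(a) = C1 - 9*a^4/28 + 2*a^3/9 + a^2/6 + 3*a/4


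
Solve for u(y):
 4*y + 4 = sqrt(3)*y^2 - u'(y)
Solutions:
 u(y) = C1 + sqrt(3)*y^3/3 - 2*y^2 - 4*y


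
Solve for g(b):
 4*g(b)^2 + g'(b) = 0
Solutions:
 g(b) = 1/(C1 + 4*b)


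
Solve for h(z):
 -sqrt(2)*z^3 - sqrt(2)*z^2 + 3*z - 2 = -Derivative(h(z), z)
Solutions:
 h(z) = C1 + sqrt(2)*z^4/4 + sqrt(2)*z^3/3 - 3*z^2/2 + 2*z


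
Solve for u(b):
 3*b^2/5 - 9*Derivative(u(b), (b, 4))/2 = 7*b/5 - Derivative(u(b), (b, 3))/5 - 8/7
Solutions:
 u(b) = C1 + C2*b + C3*b^2 + C4*exp(2*b/45) - b^5/20 - 16*b^4/3 - 10100*b^3/21


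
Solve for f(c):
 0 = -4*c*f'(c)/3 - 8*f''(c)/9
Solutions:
 f(c) = C1 + C2*erf(sqrt(3)*c/2)


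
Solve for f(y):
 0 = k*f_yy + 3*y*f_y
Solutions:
 f(y) = C1 + C2*sqrt(k)*erf(sqrt(6)*y*sqrt(1/k)/2)


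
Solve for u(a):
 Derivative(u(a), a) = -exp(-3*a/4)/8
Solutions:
 u(a) = C1 + exp(-3*a/4)/6


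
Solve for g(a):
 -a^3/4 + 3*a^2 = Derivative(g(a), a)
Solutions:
 g(a) = C1 - a^4/16 + a^3


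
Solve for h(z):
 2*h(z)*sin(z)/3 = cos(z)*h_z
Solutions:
 h(z) = C1/cos(z)^(2/3)


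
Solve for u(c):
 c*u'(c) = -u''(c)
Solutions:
 u(c) = C1 + C2*erf(sqrt(2)*c/2)


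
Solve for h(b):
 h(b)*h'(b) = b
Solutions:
 h(b) = -sqrt(C1 + b^2)
 h(b) = sqrt(C1 + b^2)


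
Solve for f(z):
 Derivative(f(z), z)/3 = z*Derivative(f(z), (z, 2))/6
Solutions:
 f(z) = C1 + C2*z^3


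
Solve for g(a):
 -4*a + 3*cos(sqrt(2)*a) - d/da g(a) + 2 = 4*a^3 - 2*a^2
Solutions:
 g(a) = C1 - a^4 + 2*a^3/3 - 2*a^2 + 2*a + 3*sqrt(2)*sin(sqrt(2)*a)/2


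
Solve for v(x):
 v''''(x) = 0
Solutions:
 v(x) = C1 + C2*x + C3*x^2 + C4*x^3


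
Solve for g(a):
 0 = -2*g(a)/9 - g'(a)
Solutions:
 g(a) = C1*exp(-2*a/9)


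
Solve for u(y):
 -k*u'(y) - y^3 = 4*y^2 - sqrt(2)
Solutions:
 u(y) = C1 - y^4/(4*k) - 4*y^3/(3*k) + sqrt(2)*y/k


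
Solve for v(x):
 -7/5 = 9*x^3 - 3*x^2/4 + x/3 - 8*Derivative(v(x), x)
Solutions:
 v(x) = C1 + 9*x^4/32 - x^3/32 + x^2/48 + 7*x/40


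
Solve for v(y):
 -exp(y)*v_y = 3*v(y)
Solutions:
 v(y) = C1*exp(3*exp(-y))


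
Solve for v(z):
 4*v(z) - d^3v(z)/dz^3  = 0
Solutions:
 v(z) = C3*exp(2^(2/3)*z) + (C1*sin(2^(2/3)*sqrt(3)*z/2) + C2*cos(2^(2/3)*sqrt(3)*z/2))*exp(-2^(2/3)*z/2)


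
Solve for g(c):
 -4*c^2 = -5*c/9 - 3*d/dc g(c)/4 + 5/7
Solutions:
 g(c) = C1 + 16*c^3/9 - 10*c^2/27 + 20*c/21


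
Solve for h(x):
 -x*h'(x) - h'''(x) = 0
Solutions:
 h(x) = C1 + Integral(C2*airyai(-x) + C3*airybi(-x), x)


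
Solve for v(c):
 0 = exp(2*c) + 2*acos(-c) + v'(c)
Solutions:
 v(c) = C1 - 2*c*acos(-c) - 2*sqrt(1 - c^2) - exp(2*c)/2


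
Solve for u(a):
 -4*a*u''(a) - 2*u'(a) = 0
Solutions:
 u(a) = C1 + C2*sqrt(a)


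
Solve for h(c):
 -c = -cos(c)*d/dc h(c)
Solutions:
 h(c) = C1 + Integral(c/cos(c), c)


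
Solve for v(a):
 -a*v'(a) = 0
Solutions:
 v(a) = C1


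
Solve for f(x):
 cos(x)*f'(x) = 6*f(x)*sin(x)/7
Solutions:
 f(x) = C1/cos(x)^(6/7)


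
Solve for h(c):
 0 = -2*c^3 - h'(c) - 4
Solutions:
 h(c) = C1 - c^4/2 - 4*c


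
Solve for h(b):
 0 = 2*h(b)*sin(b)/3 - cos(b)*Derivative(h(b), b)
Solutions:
 h(b) = C1/cos(b)^(2/3)


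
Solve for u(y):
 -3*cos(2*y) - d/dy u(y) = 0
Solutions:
 u(y) = C1 - 3*sin(2*y)/2


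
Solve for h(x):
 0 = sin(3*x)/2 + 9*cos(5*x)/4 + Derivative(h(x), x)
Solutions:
 h(x) = C1 - 9*sin(5*x)/20 + cos(3*x)/6


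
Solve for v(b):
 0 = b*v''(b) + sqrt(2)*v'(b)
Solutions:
 v(b) = C1 + C2*b^(1 - sqrt(2))


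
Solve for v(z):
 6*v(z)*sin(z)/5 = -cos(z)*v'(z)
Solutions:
 v(z) = C1*cos(z)^(6/5)


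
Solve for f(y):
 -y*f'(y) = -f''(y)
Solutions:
 f(y) = C1 + C2*erfi(sqrt(2)*y/2)


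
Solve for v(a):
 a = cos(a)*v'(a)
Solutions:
 v(a) = C1 + Integral(a/cos(a), a)


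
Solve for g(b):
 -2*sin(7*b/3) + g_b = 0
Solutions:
 g(b) = C1 - 6*cos(7*b/3)/7


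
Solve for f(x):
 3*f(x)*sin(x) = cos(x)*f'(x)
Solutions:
 f(x) = C1/cos(x)^3


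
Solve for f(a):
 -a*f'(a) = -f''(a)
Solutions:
 f(a) = C1 + C2*erfi(sqrt(2)*a/2)


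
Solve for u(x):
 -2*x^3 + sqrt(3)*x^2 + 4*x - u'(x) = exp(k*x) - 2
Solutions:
 u(x) = C1 - x^4/2 + sqrt(3)*x^3/3 + 2*x^2 + 2*x - exp(k*x)/k


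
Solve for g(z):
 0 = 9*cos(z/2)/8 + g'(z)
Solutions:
 g(z) = C1 - 9*sin(z/2)/4


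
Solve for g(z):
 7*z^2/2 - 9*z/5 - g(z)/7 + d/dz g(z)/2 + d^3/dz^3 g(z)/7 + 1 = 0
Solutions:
 g(z) = C1*exp(6^(1/3)*z*(-(18 + sqrt(2382))^(1/3) + 7*6^(1/3)/(18 + sqrt(2382))^(1/3))/12)*sin(2^(1/3)*3^(1/6)*z*(21*2^(1/3)/(18 + sqrt(2382))^(1/3) + 3^(2/3)*(18 + sqrt(2382))^(1/3))/12) + C2*exp(6^(1/3)*z*(-(18 + sqrt(2382))^(1/3) + 7*6^(1/3)/(18 + sqrt(2382))^(1/3))/12)*cos(2^(1/3)*3^(1/6)*z*(21*2^(1/3)/(18 + sqrt(2382))^(1/3) + 3^(2/3)*(18 + sqrt(2382))^(1/3))/12) + C3*exp(-6^(1/3)*z*(-(18 + sqrt(2382))^(1/3) + 7*6^(1/3)/(18 + sqrt(2382))^(1/3))/6) + 49*z^2/2 + 1589*z/10 + 11263/20


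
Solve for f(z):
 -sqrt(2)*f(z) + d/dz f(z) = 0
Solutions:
 f(z) = C1*exp(sqrt(2)*z)


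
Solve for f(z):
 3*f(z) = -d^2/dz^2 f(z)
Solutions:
 f(z) = C1*sin(sqrt(3)*z) + C2*cos(sqrt(3)*z)


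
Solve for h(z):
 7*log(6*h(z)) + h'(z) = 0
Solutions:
 Integral(1/(log(_y) + log(6)), (_y, h(z)))/7 = C1 - z


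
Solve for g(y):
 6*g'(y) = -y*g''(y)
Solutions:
 g(y) = C1 + C2/y^5


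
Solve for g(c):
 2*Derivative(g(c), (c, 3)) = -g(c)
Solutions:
 g(c) = C3*exp(-2^(2/3)*c/2) + (C1*sin(2^(2/3)*sqrt(3)*c/4) + C2*cos(2^(2/3)*sqrt(3)*c/4))*exp(2^(2/3)*c/4)


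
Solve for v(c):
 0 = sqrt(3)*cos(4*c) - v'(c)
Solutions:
 v(c) = C1 + sqrt(3)*sin(4*c)/4


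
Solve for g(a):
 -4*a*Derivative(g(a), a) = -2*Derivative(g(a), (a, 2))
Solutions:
 g(a) = C1 + C2*erfi(a)


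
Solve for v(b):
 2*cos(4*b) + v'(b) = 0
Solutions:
 v(b) = C1 - sin(4*b)/2


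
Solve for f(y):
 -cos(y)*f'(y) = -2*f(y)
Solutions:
 f(y) = C1*(sin(y) + 1)/(sin(y) - 1)


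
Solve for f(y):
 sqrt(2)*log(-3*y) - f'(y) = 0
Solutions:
 f(y) = C1 + sqrt(2)*y*log(-y) + sqrt(2)*y*(-1 + log(3))


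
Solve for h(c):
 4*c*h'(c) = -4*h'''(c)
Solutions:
 h(c) = C1 + Integral(C2*airyai(-c) + C3*airybi(-c), c)


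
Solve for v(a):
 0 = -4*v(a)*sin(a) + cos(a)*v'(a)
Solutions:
 v(a) = C1/cos(a)^4


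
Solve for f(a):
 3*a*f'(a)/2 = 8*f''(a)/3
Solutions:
 f(a) = C1 + C2*erfi(3*sqrt(2)*a/8)


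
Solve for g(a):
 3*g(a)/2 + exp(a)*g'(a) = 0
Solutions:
 g(a) = C1*exp(3*exp(-a)/2)


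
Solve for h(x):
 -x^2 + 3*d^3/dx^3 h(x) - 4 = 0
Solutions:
 h(x) = C1 + C2*x + C3*x^2 + x^5/180 + 2*x^3/9


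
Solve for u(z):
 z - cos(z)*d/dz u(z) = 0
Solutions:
 u(z) = C1 + Integral(z/cos(z), z)


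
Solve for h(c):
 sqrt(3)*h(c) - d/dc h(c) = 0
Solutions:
 h(c) = C1*exp(sqrt(3)*c)


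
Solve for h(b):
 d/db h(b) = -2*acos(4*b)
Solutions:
 h(b) = C1 - 2*b*acos(4*b) + sqrt(1 - 16*b^2)/2


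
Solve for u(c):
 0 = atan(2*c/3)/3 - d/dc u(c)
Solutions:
 u(c) = C1 + c*atan(2*c/3)/3 - log(4*c^2 + 9)/4


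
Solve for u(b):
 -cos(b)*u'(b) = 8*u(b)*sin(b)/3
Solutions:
 u(b) = C1*cos(b)^(8/3)


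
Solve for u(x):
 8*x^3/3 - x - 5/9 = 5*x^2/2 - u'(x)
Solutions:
 u(x) = C1 - 2*x^4/3 + 5*x^3/6 + x^2/2 + 5*x/9


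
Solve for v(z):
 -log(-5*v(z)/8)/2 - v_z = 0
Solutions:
 2*Integral(1/(log(-_y) - 3*log(2) + log(5)), (_y, v(z))) = C1 - z


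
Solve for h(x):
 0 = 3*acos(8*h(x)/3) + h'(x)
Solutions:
 Integral(1/acos(8*_y/3), (_y, h(x))) = C1 - 3*x


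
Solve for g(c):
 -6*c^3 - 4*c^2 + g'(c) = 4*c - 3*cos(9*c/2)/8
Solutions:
 g(c) = C1 + 3*c^4/2 + 4*c^3/3 + 2*c^2 - sin(9*c/2)/12


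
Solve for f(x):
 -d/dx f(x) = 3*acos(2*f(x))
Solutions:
 Integral(1/acos(2*_y), (_y, f(x))) = C1 - 3*x


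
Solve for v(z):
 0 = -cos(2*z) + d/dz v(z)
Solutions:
 v(z) = C1 + sin(2*z)/2


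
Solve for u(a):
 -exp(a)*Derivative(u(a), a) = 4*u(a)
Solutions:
 u(a) = C1*exp(4*exp(-a))


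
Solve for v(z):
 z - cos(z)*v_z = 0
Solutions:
 v(z) = C1 + Integral(z/cos(z), z)


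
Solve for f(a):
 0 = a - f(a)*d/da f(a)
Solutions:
 f(a) = -sqrt(C1 + a^2)
 f(a) = sqrt(C1 + a^2)


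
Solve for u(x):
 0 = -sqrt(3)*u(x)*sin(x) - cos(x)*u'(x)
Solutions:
 u(x) = C1*cos(x)^(sqrt(3))


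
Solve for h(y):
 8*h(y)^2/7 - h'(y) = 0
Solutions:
 h(y) = -7/(C1 + 8*y)


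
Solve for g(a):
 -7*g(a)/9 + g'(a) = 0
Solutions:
 g(a) = C1*exp(7*a/9)


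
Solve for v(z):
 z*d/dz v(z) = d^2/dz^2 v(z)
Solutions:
 v(z) = C1 + C2*erfi(sqrt(2)*z/2)


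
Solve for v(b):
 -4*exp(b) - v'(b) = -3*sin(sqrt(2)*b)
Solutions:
 v(b) = C1 - 4*exp(b) - 3*sqrt(2)*cos(sqrt(2)*b)/2


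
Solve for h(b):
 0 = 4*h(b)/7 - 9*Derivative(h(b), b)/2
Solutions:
 h(b) = C1*exp(8*b/63)


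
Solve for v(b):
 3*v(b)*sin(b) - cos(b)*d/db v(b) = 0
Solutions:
 v(b) = C1/cos(b)^3


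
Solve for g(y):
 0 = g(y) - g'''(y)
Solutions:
 g(y) = C3*exp(y) + (C1*sin(sqrt(3)*y/2) + C2*cos(sqrt(3)*y/2))*exp(-y/2)


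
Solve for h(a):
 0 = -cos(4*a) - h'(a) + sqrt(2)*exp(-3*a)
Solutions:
 h(a) = C1 - sin(4*a)/4 - sqrt(2)*exp(-3*a)/3


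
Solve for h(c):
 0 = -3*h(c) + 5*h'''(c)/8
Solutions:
 h(c) = C3*exp(2*3^(1/3)*5^(2/3)*c/5) + (C1*sin(3^(5/6)*5^(2/3)*c/5) + C2*cos(3^(5/6)*5^(2/3)*c/5))*exp(-3^(1/3)*5^(2/3)*c/5)


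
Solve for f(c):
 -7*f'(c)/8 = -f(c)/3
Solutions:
 f(c) = C1*exp(8*c/21)


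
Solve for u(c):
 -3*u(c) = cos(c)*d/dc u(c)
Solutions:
 u(c) = C1*(sin(c) - 1)^(3/2)/(sin(c) + 1)^(3/2)


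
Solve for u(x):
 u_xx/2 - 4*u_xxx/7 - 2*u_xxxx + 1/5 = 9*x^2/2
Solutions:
 u(x) = C1 + C2*x + C3*exp(x*(-2 + sqrt(53))/14) + C4*exp(-x*(2 + sqrt(53))/14) + 3*x^4/4 + 24*x^3/7 + 11651*x^2/245


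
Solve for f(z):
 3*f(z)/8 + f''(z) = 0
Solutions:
 f(z) = C1*sin(sqrt(6)*z/4) + C2*cos(sqrt(6)*z/4)


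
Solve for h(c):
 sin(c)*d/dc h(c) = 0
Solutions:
 h(c) = C1


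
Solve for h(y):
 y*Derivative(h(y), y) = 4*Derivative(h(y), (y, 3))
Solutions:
 h(y) = C1 + Integral(C2*airyai(2^(1/3)*y/2) + C3*airybi(2^(1/3)*y/2), y)


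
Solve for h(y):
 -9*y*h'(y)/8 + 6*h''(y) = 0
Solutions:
 h(y) = C1 + C2*erfi(sqrt(6)*y/8)


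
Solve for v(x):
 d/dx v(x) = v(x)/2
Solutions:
 v(x) = C1*exp(x/2)


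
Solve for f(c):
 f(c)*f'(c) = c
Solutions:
 f(c) = -sqrt(C1 + c^2)
 f(c) = sqrt(C1 + c^2)


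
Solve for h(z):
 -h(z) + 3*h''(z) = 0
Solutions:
 h(z) = C1*exp(-sqrt(3)*z/3) + C2*exp(sqrt(3)*z/3)


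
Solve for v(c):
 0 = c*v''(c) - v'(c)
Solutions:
 v(c) = C1 + C2*c^2


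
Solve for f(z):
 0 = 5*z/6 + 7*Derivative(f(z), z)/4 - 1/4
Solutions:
 f(z) = C1 - 5*z^2/21 + z/7


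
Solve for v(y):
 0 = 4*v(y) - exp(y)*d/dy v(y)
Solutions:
 v(y) = C1*exp(-4*exp(-y))


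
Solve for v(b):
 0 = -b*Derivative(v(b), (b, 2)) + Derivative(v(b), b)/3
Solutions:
 v(b) = C1 + C2*b^(4/3)


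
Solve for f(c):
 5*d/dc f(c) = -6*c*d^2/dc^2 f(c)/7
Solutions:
 f(c) = C1 + C2/c^(29/6)


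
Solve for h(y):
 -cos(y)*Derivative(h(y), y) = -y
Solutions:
 h(y) = C1 + Integral(y/cos(y), y)


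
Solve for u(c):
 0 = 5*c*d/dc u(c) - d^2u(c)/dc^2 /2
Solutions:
 u(c) = C1 + C2*erfi(sqrt(5)*c)


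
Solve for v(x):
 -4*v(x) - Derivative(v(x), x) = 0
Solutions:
 v(x) = C1*exp(-4*x)


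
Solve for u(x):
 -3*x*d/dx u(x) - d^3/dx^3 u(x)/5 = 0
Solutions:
 u(x) = C1 + Integral(C2*airyai(-15^(1/3)*x) + C3*airybi(-15^(1/3)*x), x)


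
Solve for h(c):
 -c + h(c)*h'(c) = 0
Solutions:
 h(c) = -sqrt(C1 + c^2)
 h(c) = sqrt(C1 + c^2)


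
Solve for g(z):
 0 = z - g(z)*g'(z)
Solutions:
 g(z) = -sqrt(C1 + z^2)
 g(z) = sqrt(C1 + z^2)


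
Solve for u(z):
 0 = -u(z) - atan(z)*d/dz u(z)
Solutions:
 u(z) = C1*exp(-Integral(1/atan(z), z))


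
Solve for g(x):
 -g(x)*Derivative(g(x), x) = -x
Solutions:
 g(x) = -sqrt(C1 + x^2)
 g(x) = sqrt(C1 + x^2)


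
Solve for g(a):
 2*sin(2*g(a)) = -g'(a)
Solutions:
 g(a) = pi - acos((-C1 - exp(8*a))/(C1 - exp(8*a)))/2
 g(a) = acos((-C1 - exp(8*a))/(C1 - exp(8*a)))/2


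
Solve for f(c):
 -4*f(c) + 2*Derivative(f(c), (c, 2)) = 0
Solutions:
 f(c) = C1*exp(-sqrt(2)*c) + C2*exp(sqrt(2)*c)


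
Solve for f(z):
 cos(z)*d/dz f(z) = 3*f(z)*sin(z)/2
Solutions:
 f(z) = C1/cos(z)^(3/2)


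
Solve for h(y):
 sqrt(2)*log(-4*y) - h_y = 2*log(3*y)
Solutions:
 h(y) = C1 - y*(2 - sqrt(2))*log(y) + y*(-2*log(3) - sqrt(2) + 2*sqrt(2)*log(2) + 2 + sqrt(2)*I*pi)


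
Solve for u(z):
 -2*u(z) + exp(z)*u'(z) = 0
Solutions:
 u(z) = C1*exp(-2*exp(-z))


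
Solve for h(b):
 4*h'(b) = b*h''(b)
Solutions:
 h(b) = C1 + C2*b^5


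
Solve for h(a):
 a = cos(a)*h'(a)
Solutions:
 h(a) = C1 + Integral(a/cos(a), a)


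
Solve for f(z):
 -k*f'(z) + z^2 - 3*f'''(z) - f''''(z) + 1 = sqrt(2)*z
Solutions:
 f(z) = C1 + C2*exp(-z*((k/2 + sqrt((k + 2)^2 - 4)/2 + 1)^(1/3) + 1 + (k/2 + sqrt((k + 2)^2 - 4)/2 + 1)^(-1/3))) + C3*exp(z*((k/2 + sqrt((k + 2)^2 - 4)/2 + 1)^(1/3)/2 - sqrt(3)*I*(k/2 + sqrt((k + 2)^2 - 4)/2 + 1)^(1/3)/2 - 1 - 2/((-1 + sqrt(3)*I)*(k/2 + sqrt((k + 2)^2 - 4)/2 + 1)^(1/3)))) + C4*exp(z*((k/2 + sqrt((k + 2)^2 - 4)/2 + 1)^(1/3)/2 + sqrt(3)*I*(k/2 + sqrt((k + 2)^2 - 4)/2 + 1)^(1/3)/2 - 1 + 2/((1 + sqrt(3)*I)*(k/2 + sqrt((k + 2)^2 - 4)/2 + 1)^(1/3)))) + z^3/(3*k) - sqrt(2)*z^2/(2*k) + z/k - 6*z/k^2


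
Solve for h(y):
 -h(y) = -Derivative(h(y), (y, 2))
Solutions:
 h(y) = C1*exp(-y) + C2*exp(y)


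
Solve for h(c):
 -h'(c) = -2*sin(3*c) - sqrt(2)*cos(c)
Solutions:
 h(c) = C1 + sqrt(2)*sin(c) - 2*cos(3*c)/3


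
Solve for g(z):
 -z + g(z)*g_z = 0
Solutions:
 g(z) = -sqrt(C1 + z^2)
 g(z) = sqrt(C1 + z^2)


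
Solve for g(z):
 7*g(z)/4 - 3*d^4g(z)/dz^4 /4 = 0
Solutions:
 g(z) = C1*exp(-3^(3/4)*7^(1/4)*z/3) + C2*exp(3^(3/4)*7^(1/4)*z/3) + C3*sin(3^(3/4)*7^(1/4)*z/3) + C4*cos(3^(3/4)*7^(1/4)*z/3)


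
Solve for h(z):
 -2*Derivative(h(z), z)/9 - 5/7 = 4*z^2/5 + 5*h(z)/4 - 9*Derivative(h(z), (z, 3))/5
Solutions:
 h(z) = C1*exp(-15^(1/3)*z*(8*15^(1/3)/(sqrt(13278345) + 3645)^(1/3) + (sqrt(13278345) + 3645)^(1/3))/108)*sin(3^(1/6)*5^(1/3)*z*(-3^(2/3)*(sqrt(13278345) + 3645)^(1/3) + 24*5^(1/3)/(sqrt(13278345) + 3645)^(1/3))/108) + C2*exp(-15^(1/3)*z*(8*15^(1/3)/(sqrt(13278345) + 3645)^(1/3) + (sqrt(13278345) + 3645)^(1/3))/108)*cos(3^(1/6)*5^(1/3)*z*(-3^(2/3)*(sqrt(13278345) + 3645)^(1/3) + 24*5^(1/3)/(sqrt(13278345) + 3645)^(1/3))/108) + C3*exp(15^(1/3)*z*(8*15^(1/3)/(sqrt(13278345) + 3645)^(1/3) + (sqrt(13278345) + 3645)^(1/3))/54) - 16*z^2/25 + 256*z/1125 - 216836/354375


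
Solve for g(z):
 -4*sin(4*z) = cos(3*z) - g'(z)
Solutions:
 g(z) = C1 + sin(3*z)/3 - cos(4*z)


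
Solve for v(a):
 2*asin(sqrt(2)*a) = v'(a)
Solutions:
 v(a) = C1 + 2*a*asin(sqrt(2)*a) + sqrt(2)*sqrt(1 - 2*a^2)


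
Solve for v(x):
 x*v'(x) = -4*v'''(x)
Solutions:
 v(x) = C1 + Integral(C2*airyai(-2^(1/3)*x/2) + C3*airybi(-2^(1/3)*x/2), x)


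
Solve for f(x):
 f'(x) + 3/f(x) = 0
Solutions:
 f(x) = -sqrt(C1 - 6*x)
 f(x) = sqrt(C1 - 6*x)


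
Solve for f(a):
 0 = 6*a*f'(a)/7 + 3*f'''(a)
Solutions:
 f(a) = C1 + Integral(C2*airyai(-2^(1/3)*7^(2/3)*a/7) + C3*airybi(-2^(1/3)*7^(2/3)*a/7), a)


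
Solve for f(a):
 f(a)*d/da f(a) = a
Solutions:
 f(a) = -sqrt(C1 + a^2)
 f(a) = sqrt(C1 + a^2)


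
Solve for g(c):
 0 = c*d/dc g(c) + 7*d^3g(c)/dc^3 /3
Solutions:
 g(c) = C1 + Integral(C2*airyai(-3^(1/3)*7^(2/3)*c/7) + C3*airybi(-3^(1/3)*7^(2/3)*c/7), c)


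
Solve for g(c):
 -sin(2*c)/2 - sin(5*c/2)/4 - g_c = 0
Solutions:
 g(c) = C1 + cos(2*c)/4 + cos(5*c/2)/10


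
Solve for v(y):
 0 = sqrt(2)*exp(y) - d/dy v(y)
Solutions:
 v(y) = C1 + sqrt(2)*exp(y)


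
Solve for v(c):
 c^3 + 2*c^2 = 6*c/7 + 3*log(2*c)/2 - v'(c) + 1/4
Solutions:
 v(c) = C1 - c^4/4 - 2*c^3/3 + 3*c^2/7 + 3*c*log(c)/2 - 5*c/4 + 3*c*log(2)/2


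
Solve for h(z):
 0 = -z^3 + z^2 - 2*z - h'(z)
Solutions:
 h(z) = C1 - z^4/4 + z^3/3 - z^2


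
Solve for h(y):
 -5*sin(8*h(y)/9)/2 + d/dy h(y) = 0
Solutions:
 -5*y/2 + 9*log(cos(8*h(y)/9) - 1)/16 - 9*log(cos(8*h(y)/9) + 1)/16 = C1


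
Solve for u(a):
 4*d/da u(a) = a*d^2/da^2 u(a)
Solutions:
 u(a) = C1 + C2*a^5


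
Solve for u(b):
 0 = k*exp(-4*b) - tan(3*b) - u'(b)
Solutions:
 u(b) = C1 - k*exp(-4*b)/4 - log(tan(3*b)^2 + 1)/6


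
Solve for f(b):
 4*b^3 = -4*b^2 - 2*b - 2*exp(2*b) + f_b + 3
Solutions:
 f(b) = C1 + b^4 + 4*b^3/3 + b^2 - 3*b + exp(2*b)


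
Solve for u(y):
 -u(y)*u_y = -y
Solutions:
 u(y) = -sqrt(C1 + y^2)
 u(y) = sqrt(C1 + y^2)


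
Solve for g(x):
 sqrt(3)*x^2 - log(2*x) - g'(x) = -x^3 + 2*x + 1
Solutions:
 g(x) = C1 + x^4/4 + sqrt(3)*x^3/3 - x^2 - x*log(x) - x*log(2)


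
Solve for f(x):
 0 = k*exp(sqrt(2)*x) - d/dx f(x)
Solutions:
 f(x) = C1 + sqrt(2)*k*exp(sqrt(2)*x)/2


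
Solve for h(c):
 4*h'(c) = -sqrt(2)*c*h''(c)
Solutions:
 h(c) = C1 + C2*c^(1 - 2*sqrt(2))


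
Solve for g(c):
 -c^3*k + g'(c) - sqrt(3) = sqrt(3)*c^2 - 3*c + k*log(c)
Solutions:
 g(c) = C1 + c^4*k/4 + sqrt(3)*c^3/3 - 3*c^2/2 + c*k*log(c) - c*k + sqrt(3)*c


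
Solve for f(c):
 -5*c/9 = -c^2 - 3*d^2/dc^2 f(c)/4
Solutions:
 f(c) = C1 + C2*c - c^4/9 + 10*c^3/81


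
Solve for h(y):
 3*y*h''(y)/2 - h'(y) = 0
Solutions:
 h(y) = C1 + C2*y^(5/3)


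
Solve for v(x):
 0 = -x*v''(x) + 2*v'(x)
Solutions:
 v(x) = C1 + C2*x^3


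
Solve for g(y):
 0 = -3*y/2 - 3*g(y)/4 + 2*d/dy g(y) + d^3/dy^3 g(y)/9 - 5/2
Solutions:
 g(y) = C1*exp(3^(1/3)*y*(-(9 + 7*sqrt(33))^(1/3)/4 + 2*3^(1/3)/(9 + 7*sqrt(33))^(1/3)))*sin(3^(1/6)*y*(6/(9 + 7*sqrt(33))^(1/3) + 3^(2/3)*(9 + 7*sqrt(33))^(1/3)/4)) + C2*exp(3^(1/3)*y*(-(9 + 7*sqrt(33))^(1/3)/4 + 2*3^(1/3)/(9 + 7*sqrt(33))^(1/3)))*cos(3^(1/6)*y*(6/(9 + 7*sqrt(33))^(1/3) + 3^(2/3)*(9 + 7*sqrt(33))^(1/3)/4)) + C3*exp(3^(1/3)*y*(-4*3^(1/3)/(9 + 7*sqrt(33))^(1/3) + (9 + 7*sqrt(33))^(1/3)/2)) - 2*y - 26/3


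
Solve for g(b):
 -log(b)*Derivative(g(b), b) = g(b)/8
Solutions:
 g(b) = C1*exp(-li(b)/8)


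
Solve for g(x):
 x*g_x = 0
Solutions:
 g(x) = C1


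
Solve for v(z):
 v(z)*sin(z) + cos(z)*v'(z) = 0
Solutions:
 v(z) = C1*cos(z)


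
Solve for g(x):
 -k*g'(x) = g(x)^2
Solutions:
 g(x) = k/(C1*k + x)


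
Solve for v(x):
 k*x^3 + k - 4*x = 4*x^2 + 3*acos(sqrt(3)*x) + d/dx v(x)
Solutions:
 v(x) = C1 + k*x^4/4 + k*x - 4*x^3/3 - 2*x^2 - 3*x*acos(sqrt(3)*x) + sqrt(3)*sqrt(1 - 3*x^2)


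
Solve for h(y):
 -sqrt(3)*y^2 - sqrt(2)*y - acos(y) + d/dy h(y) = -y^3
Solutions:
 h(y) = C1 - y^4/4 + sqrt(3)*y^3/3 + sqrt(2)*y^2/2 + y*acos(y) - sqrt(1 - y^2)


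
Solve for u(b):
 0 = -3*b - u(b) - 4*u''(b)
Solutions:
 u(b) = C1*sin(b/2) + C2*cos(b/2) - 3*b


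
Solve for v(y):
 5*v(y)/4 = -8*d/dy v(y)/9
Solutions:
 v(y) = C1*exp(-45*y/32)


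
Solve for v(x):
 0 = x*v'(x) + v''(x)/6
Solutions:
 v(x) = C1 + C2*erf(sqrt(3)*x)


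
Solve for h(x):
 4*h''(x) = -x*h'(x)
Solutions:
 h(x) = C1 + C2*erf(sqrt(2)*x/4)


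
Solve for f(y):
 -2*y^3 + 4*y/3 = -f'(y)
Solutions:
 f(y) = C1 + y^4/2 - 2*y^2/3


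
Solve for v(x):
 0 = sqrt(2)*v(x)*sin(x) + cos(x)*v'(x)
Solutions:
 v(x) = C1*cos(x)^(sqrt(2))


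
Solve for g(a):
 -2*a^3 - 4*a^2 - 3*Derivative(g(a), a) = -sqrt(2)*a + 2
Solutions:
 g(a) = C1 - a^4/6 - 4*a^3/9 + sqrt(2)*a^2/6 - 2*a/3


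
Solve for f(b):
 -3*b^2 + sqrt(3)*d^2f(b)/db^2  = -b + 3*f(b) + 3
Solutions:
 f(b) = C1*exp(-3^(1/4)*b) + C2*exp(3^(1/4)*b) - b^2 + b/3 - 2*sqrt(3)/3 - 1


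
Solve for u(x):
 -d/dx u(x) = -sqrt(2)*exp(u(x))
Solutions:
 u(x) = log(-1/(C1 + sqrt(2)*x))


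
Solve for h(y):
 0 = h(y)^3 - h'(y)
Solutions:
 h(y) = -sqrt(2)*sqrt(-1/(C1 + y))/2
 h(y) = sqrt(2)*sqrt(-1/(C1 + y))/2


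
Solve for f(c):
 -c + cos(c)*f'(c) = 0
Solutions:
 f(c) = C1 + Integral(c/cos(c), c)


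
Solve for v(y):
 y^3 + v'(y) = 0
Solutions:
 v(y) = C1 - y^4/4


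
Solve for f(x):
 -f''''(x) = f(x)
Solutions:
 f(x) = (C1*sin(sqrt(2)*x/2) + C2*cos(sqrt(2)*x/2))*exp(-sqrt(2)*x/2) + (C3*sin(sqrt(2)*x/2) + C4*cos(sqrt(2)*x/2))*exp(sqrt(2)*x/2)
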